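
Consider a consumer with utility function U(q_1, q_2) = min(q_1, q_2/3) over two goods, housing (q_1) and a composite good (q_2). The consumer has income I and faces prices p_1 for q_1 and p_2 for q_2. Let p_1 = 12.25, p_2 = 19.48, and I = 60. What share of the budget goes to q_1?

share on q_1 = 0.1733

With perfect complements, no substitution: consume in ratio q_1:q_2 = 1:3.
Budget: p_1·q_1 + p_2·3·q_1 = I, so (p_1 + 3·p_2)·q_1 = I.
Demand: q_1*(p_1,p_2,I) = I/(p_1 + 3·p_2), q_2* = 3·I/(p_1 + 3·p_2).
Here 12.25 + 3·19.48 = 70.69, giving q_1* = 0.8488 and q_2* = 2.5463.
Expenditure on q_1: 12.25·0.8488 = 10.3975; share = 0.1733.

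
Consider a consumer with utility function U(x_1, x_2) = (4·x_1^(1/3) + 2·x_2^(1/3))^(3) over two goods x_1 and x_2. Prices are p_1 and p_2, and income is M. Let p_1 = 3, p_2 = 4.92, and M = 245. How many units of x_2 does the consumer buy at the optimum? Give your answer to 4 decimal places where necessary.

x_2* = 10.7735

MRS = MU_x_1/MU_x_2 = 2·(x_2/x_1)^(2/3). Set equal to p_1/p_2.
Solve for the ratio: x_2/x_1 = [(1/2)·p_1/p_2]^(1.5).
Substitute x_2 = (x_2/x_1)·x_1 into the budget: x_1* = M/(p_1 + p_2·(x_2/x_1)).
Numerically x_2/x_1 = 0.168341, so x_1* = 245/(3 + 4.92·0.168341) = 63.9981 and x_2* = 0.168341·63.9981 = 10.7735.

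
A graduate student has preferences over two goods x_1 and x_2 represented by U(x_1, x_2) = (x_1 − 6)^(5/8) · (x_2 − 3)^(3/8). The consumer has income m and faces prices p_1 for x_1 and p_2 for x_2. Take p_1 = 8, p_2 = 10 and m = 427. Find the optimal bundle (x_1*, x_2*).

x_1* = 33.2656, x_2* = 16.0875

Let x_1' = x_1−6, x_2' = x_2−3. MRS = (5/3)·x_2'/x_1' = p_1/p_2.
After buying the subsistence bundle (6, 3), a share 0.625 of the remaining income goes to x_1: x_1* = 6 + 0.625·(m − 6p_1 − 3p_2)/p_1.
Discretionary income = 427 − 6·8 − 3·10 = 349; x_1* = 6 + 0.625·349/8 = 33.2656; x_2* = 3 + 0.375·349/10 = 16.0875.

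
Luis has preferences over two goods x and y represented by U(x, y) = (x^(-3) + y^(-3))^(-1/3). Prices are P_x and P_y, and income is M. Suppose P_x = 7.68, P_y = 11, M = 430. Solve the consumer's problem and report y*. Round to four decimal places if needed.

MU_x ∝ x^(-4), MU_y ∝ y^(-4), so MRS = (y/x)^(4) = P_x/P_y.
Hence y/x = (P_x/P_y)^(1/(4)), i.e. raised to the 0.25 power.
With the ratio pinned down, the budget gives x* = M/(P_x + P_y·(y/x)) and y* = (y/x)·x*.
Numerically y/x = 0.914097, so x* = 430/(7.68 + 11·0.914097) = 24.2458 and y* = 0.914097·24.2458 = 22.163.

y* = 22.163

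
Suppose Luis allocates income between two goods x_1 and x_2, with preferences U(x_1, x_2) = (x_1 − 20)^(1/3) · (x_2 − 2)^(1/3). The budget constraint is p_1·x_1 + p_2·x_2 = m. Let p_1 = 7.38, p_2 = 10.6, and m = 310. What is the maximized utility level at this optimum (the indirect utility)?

Let x_1' = x_1−20, x_2' = x_2−2. MRS = x_2'/x_1' = p_1/p_2.
After buying the subsistence bundle (20, 2), a share 0.5 of the remaining income goes to x_1: x_1* = 20 + 0.5·(m − 20p_1 − 2p_2)/p_1.
Discretionary income = 310 − 20·7.38 − 2·10.6 = 141.2; x_1* = 20 + 0.5·141.2/7.38 = 29.5664; x_2* = 2 + 0.5·141.2/10.6 = 8.6604.
Utility at the optimum: U(29.5664, 8.6604) = 3.9941.

V = 3.9941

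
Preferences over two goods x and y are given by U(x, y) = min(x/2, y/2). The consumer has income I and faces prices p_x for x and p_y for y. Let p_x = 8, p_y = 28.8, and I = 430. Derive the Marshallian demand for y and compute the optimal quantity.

Here 2·8 + 2·28.8 = 73.6, giving y* = 11.6848.

y* = 11.6848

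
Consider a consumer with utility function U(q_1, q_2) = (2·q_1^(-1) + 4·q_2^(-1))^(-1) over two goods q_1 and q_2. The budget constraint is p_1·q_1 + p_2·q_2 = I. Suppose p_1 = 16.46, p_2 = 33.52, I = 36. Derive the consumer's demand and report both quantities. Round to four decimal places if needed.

MU_q_1 ∝ 2·q_1^(-2), MU_q_2 ∝ 4·q_2^(-2), so MRS = (1/2)·(q_2/q_1)^(2) = p_1/p_2.
Hence q_2/q_1 = (2·p_1/p_2)^(1/(2)), i.e. raised to the 0.5 power.
Substitute q_2 = (q_2/q_1)·q_1 into the budget: q_1* = I/(p_1 + p_2·(q_2/q_1)).
Numerically q_2/q_1 = 0.99101, so q_1* = 36/(16.46 + 33.52·0.99101) = 0.7247 and q_2* = 0.99101·0.7247 = 0.7181.

q_1* = 0.7247, q_2* = 0.7181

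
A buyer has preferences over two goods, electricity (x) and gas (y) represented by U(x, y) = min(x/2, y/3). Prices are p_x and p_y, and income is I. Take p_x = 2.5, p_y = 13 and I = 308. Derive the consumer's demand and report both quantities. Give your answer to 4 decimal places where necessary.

Demand: x*(p_x,p_y,I) = 2·I/(2·p_x + 3·p_y), y* = 3·I/(2·p_x + 3·p_y).
Here 2·2.5 + 3·13 = 44, giving x* = 14 and y* = 21.

x* = 14, y* = 21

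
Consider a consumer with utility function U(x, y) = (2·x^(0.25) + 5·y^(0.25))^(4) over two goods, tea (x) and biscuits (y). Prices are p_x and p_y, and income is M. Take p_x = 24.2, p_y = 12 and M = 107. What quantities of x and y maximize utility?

x* = 0.8363, y* = 7.2301

MU_x ∝ 2·x^(-0.75), MU_y ∝ 5·y^(-0.75), so MRS = (2/5)·(y/x)^(0.75) = p_x/p_y.
Solve for the ratio: y/x = [(5/2)·p_x/p_y]^(4/3).
With the ratio pinned down, the budget gives x* = M/(p_x + p_y·(y/x)) and y* = (y/x)·x*.
Numerically y/x = 8.64501, so x* = 107/(24.2 + 12·8.64501) = 0.8363 and y* = 8.64501·0.8363 = 7.2301.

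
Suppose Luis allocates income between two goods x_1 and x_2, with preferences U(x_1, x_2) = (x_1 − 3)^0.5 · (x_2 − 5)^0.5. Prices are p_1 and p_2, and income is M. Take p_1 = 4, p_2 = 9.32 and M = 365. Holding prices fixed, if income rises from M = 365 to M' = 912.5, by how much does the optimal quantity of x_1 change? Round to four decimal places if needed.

Δx_1* = 68.4375

Let x_1' = x_1−3, x_2' = x_2−5. MRS = x_2'/x_1' = p_1/p_2.
After buying the subsistence bundle (3, 5), a share 0.5 of the remaining income goes to x_1: x_1* = 3 + 0.5·(M − 3p_1 − 5p_2)/p_1.
Discretionary income = 365 − 3·4 − 5·9.32 = 306.4; x_1* = 3 + 0.5·306.4/4 = 41.3.
At M' = 912.5: x_1* = 109.7375. Change: 109.7375 − 41.3 = 68.4375.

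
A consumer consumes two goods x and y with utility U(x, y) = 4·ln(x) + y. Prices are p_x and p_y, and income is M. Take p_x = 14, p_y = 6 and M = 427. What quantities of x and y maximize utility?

x* = 1.7143, y* = 67.1667

Set MRS = p_x/p_y: (4/x)/1 = p_x/p_y.
So x*(p_x,p_y) = 4·p_y/p_x, independent of income; and y* = (M − 4·p_y)/p_y.
At the given prices: x* = 4·6/14 = 1.7143, and y* = 67.1667.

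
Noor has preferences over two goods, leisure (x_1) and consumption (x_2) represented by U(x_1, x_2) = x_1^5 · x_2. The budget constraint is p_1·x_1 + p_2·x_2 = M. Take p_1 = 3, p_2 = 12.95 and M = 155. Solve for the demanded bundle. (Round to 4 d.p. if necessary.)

The MRS is 5·x_2/x_1. Set MRS = p_1/p_2.
Rearranging, p_2·x_2 = (1/5)·p_1·x_1. Substituting into the budget gives p_1·x_1·(1 + (1/5)) = M.
Demand: x_1*(p_1,p_2,M) = 5/6·M/p_1 and x_2* = 1/6·M/p_2.
At p_1=3, p_2=12.95, M=155: x_1* = 5/6·155/3 = 43.0556, x_2* = 1.9949.

x_1* = 43.0556, x_2* = 1.9949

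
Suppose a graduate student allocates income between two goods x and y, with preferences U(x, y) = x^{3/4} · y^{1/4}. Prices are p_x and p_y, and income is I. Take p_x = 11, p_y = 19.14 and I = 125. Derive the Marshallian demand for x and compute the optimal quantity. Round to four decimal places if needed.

The MRS is 3·y/x. Set MRS = p_x/p_y.
So 0.75·p_y·y = 0.25·p_x·x; combined with the budget, a share 0.75 of income goes to x.
Demand: x*(p_x,p_y,I) = 0.75·I/p_x and y* = 0.25·I/p_y.
At p_x=11, p_y=19.14, I=125: x* = 0.75·125/11 = 8.5227.

x* = 8.5227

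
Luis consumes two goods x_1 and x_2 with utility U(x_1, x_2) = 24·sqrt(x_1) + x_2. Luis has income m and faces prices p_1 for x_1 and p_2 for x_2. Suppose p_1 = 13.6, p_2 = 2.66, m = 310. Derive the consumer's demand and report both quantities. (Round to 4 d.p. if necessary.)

x_1* = 5.5087, x_2* = 88.3766

Solve: √x_1 = 12·p_2/p_1, so x_1*(p_1,p_2) = (12·p_2/p_1)², and x_2* = (m − p_1·x_1*)/p_2.
Plugging in: x_1* = (12·2.66/13.6)² = 5.5087, x_2* = 88.3766.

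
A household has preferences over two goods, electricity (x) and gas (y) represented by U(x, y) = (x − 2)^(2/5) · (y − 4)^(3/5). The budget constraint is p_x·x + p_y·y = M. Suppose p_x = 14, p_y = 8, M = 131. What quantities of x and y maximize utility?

x* = 4.0286, y* = 9.325

MRS = (2/3)·(y−4)/(x−2). Tangency with p_x/p_y gives y−4 = (3/2)·(p_x/p_y)·(x−2).
After buying the subsistence bundle (2, 4), a share 0.4 of the remaining income goes to x: x* = 2 + 0.4·(M − 2p_x − 4p_y)/p_x.
Discretionary income = 131 − 2·14 − 4·8 = 71; x* = 2 + 0.4·71/14 = 4.0286; y* = 4 + 0.6·71/8 = 9.325.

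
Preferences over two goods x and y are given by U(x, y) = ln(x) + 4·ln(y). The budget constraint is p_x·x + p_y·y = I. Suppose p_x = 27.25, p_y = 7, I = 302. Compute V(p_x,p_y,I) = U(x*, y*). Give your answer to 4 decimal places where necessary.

MU_x/MU_y = (y)/(4·x); tangency sets this equal to p_x/p_y.
So p_y·y = 4·p_x·x; combined with the budget, a share 0.2 of income goes to x.
Demand: x*(p_x,p_y,I) = 0.2·I/p_x and y* = 0.8·I/p_y.
At p_x=27.25, p_y=7, I=302: x* = 0.2·302/27.25 = 2.2165, y* = 34.5143.
Utility at the optimum: U(2.2165, 34.5143) = 14.9614.

V = 14.9614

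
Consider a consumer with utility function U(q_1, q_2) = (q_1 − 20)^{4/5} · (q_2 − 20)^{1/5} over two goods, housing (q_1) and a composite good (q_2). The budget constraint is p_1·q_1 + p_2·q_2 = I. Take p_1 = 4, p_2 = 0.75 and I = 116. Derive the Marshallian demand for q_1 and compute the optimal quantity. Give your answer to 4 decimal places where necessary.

This is Cobb-Douglas in (q_1−20, q_2−20): tangency gives 0.8·p_2·(q_2−20) = 0.2·p_1·(q_1−20).
Substituting into the budget: q_1* = 20 + 0.8·(I − 20·p_1 − 20·p_2)/p_1, and q_2* = 20 + 0.2·(…)/p_2.
Discretionary income = 116 − 20·4 − 20·0.75 = 21; q_1* = 20 + 0.8·21/4 = 24.2.

q_1* = 24.2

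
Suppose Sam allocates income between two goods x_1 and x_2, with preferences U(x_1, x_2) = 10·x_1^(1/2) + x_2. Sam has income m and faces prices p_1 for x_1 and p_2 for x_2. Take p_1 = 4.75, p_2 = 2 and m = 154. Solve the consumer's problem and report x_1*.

Utility is quasi-linear in x_2; the FOC for x_1 is 5/√x_1 = p_1/p_2.
Solve: √x_1 = 5·p_2/p_1, so x_1*(p_1,p_2) = (5·p_2/p_1)², and x_2* = (m − p_1·x_1*)/p_2.
Plugging in: x_1* = (5·2/4.75)² = 4.4321.

x_1* = 4.4321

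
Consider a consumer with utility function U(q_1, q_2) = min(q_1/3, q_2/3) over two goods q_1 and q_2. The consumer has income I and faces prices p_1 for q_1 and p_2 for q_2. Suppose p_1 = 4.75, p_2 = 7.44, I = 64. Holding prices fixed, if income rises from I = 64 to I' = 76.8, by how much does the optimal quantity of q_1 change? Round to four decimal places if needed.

Leontief preferences: the optimum is at the kink where q_1/3 = q_2/3, i.e. q_2 = q_1.
Budget: p_1·q_1 + p_2·q_1 = I, so (3·p_1 + 3·p_2)·q_1 = 3·I.
Demand: q_1*(p_1,p_2,I) = 3·I/(3·p_1 + 3·p_2), q_2* = 3·I/(3·p_1 + 3·p_2).
Here 3·4.75 + 3·7.44 = 36.57, giving q_1* = 5.2502.
At I' = 76.8: q_1* = 6.3002. Change: 6.3002 − 5.2502 = 1.05.

Δq_1* = 1.05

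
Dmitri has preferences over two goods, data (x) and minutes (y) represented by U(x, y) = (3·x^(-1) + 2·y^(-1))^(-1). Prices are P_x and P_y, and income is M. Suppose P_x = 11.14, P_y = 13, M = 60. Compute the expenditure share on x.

Substitute y = (y/x)·x into the budget: x* = M/(P_x + P_y·(y/x)).
Numerically y/x = 0.755832, so x* = 60/(11.14 + 13·0.755832) = 2.8618 and y* = 0.755832·2.8618 = 2.163.
Expenditure on x: 11.14·2.8618 = 31.8805; share = 0.5313.

share on x = 0.5313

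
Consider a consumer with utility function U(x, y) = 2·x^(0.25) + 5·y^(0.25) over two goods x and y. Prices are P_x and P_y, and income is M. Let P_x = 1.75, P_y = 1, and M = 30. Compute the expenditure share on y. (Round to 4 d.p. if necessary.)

From the CES first-order condition, (2/5)·(y/x)^(0.75) = P_x/P_y.
Hence y/x = ((5/2)·P_x/P_y)^(1/(0.75)), i.e. raised to the 4/3 power.
Substitute y = (y/x)·x into the budget: x* = M/(P_x + P_y·(y/x)).
Numerically y/x = 7.155458, so x* = 30/(1.75 + 1·7.155458) = 3.3687 and y* = 7.155458·3.3687 = 24.1047.
Expenditure on y: 1·24.1047 = 24.1047; share = 0.8035.

share on y = 0.8035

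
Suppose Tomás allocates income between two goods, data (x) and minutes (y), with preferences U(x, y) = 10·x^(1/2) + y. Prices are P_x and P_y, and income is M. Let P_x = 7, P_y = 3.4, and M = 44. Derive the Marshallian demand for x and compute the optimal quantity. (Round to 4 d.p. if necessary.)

x* = 5.898

Utility is quasi-linear in y; the FOC for x is 5/√x = P_x/P_y.
Solve: √x = 5·P_y/P_x, so x*(P_x,P_y) = (5·P_y/P_x)², and y* = (M − P_x·x*)/P_y.
Plugging in: x* = (5·3.4/7)² = 5.898.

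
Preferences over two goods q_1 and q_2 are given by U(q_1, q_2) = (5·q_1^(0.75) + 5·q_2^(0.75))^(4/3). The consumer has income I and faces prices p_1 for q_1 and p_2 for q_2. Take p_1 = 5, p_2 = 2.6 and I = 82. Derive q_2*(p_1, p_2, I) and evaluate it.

q_2* = 27.6506

MRS = MU_q_1/MU_q_2 = (q_2/q_1)^(0.25). Set equal to p_1/p_2.
Solve for the ratio: q_2/q_1 = [p_1/p_2]^(4).
With the ratio pinned down, the budget gives q_1* = I/(p_1 + p_2·(q_2/q_1)) and q_2* = (q_2/q_1)·q_1*.
Numerically q_2/q_1 = 13.676867, so q_1* = 82/(5 + 2.6·13.676867) = 2.0217 and q_2* = 13.676867·2.0217 = 27.6506.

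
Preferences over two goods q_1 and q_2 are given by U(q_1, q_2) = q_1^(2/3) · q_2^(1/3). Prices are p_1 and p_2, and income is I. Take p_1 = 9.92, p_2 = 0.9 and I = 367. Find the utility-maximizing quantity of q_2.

Demand: q_1*(p_1,p_2,I) = 2/3·I/p_1 and q_2* = 1/3·I/p_2.
At p_1=9.92, p_2=0.9, I=367: q_2* = 1/3·367/0.9 = 135.9259.

q_2* = 135.9259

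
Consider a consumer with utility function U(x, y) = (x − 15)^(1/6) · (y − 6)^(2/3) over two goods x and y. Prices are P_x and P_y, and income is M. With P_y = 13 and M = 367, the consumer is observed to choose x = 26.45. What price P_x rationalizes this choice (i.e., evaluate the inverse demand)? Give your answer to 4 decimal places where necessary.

This is Cobb-Douglas in (x−15, y−6): tangency gives 1/6·P_y·(y−6) = 2/3·P_x·(x−15).
Substituting into the budget: x* = 15 + 0.2·(M − 15·P_x − 6·P_y)/P_x, and y* = 6 + 0.8·(…)/P_y.
Set x* = 26.45 in the demand function and solve for P_x: P_x = 4.

P_x = 4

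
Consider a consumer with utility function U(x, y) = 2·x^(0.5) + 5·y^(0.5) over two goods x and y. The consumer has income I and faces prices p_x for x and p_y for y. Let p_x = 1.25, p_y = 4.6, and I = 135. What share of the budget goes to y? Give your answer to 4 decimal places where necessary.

MRS = MU_x/MU_y = (2/5)·(y/x)^(0.5). Set equal to p_x/p_y.
Hence y/x = ((5/2)·p_x/p_y)^(1/(0.5)), i.e. raised to the 2 power.
Substitute y = (y/x)·x into the budget: x* = I/(p_x + p_y·(y/x)).
Numerically y/x = 0.461513, so x* = 135/(1.25 + 4.6·0.461513) = 40.0242 and y* = 0.461513·40.0242 = 18.4717.
Expenditure on y: 4.6·18.4717 = 84.9698; share = 0.6294.

share on y = 0.6294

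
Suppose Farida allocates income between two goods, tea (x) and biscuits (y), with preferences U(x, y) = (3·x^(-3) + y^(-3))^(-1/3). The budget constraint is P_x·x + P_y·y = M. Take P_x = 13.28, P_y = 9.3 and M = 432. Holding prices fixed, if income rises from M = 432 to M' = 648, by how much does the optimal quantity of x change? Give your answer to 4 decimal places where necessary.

Substitute y = (y/x)·x into the budget: x* = M/(P_x + P_y·(y/x)).
Numerically y/x = 0.830613, so x* = 432/(13.28 + 9.3·0.830613) = 20.5668.
At M' = 648: x* = 30.8502. Change: 30.8502 − 20.5668 = 10.2834.

Δx* = 10.2834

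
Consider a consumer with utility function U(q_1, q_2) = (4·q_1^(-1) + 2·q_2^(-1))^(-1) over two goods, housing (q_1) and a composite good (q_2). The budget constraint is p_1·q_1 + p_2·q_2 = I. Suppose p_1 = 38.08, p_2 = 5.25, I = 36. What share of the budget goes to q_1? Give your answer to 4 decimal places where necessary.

Substitute q_2 = (q_2/q_1)·q_1 into the budget: q_1* = I/(p_1 + p_2·(q_2/q_1)).
Numerically q_2/q_1 = 1.904381, so q_1* = 36/(38.08 + 5.25·1.904381) = 0.7488 and q_2* = 1.904381·0.7488 = 1.426.
Expenditure on q_1: 38.08·0.7488 = 28.5137; share = 0.792.

share on q_1 = 0.792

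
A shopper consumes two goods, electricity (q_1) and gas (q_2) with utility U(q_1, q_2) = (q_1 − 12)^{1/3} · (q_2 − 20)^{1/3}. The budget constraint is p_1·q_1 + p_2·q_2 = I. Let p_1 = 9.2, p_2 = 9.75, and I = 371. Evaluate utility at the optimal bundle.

V = 2.289

MRS = (q_2−20)/(q_1−12). Tangency with p_1/p_2 gives q_2−20 = (p_1/p_2)·(q_1−12).
After buying the subsistence bundle (12, 20), a share 0.5 of the remaining income goes to q_1: q_1* = 12 + 0.5·(I − 12p_1 − 20p_2)/p_1.
Discretionary income = 371 − 12·9.2 − 20·9.75 = 65.6; q_1* = 12 + 0.5·65.6/9.2 = 15.5652; q_2* = 20 + 0.5·65.6/9.75 = 23.3641.
Utility at the optimum: U(15.5652, 23.3641) = 2.289.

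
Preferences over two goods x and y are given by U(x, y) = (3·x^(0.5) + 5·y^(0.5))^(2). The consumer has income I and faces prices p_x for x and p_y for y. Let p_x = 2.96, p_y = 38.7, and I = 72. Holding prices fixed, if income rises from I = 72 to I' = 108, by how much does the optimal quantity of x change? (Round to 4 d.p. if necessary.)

Δx* = 10.031

MRS = MU_x/MU_y = (3/5)·(y/x)^(0.5). Set equal to p_x/p_y.
Hence y/x = ((5/3)·p_x/p_y)^(1/(0.5)), i.e. raised to the 2 power.
Substitute y = (y/x)·x into the budget: x* = I/(p_x + p_y·(y/x)).
Numerically y/x = 0.01625, so x* = 72/(2.96 + 38.7·0.01625) = 20.062.
At I' = 108: x* = 30.0929. Change: 30.0929 − 20.062 = 10.031.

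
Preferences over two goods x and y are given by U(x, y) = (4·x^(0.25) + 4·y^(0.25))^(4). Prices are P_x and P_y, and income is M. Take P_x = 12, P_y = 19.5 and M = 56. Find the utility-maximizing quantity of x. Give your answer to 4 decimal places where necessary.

x* = 2.5217

MU_x ∝ 4·x^(-0.75), MU_y ∝ 4·y^(-0.75), so MRS = (y/x)^(0.75) = P_x/P_y.
Solve for the ratio: y/x = [P_x/P_y]^(4/3).
Substitute y = (y/x)·x into the budget: x* = M/(P_x + P_y·(y/x)).
Numerically y/x = 0.523434, so x* = 56/(12 + 19.5·0.523434) = 2.5217.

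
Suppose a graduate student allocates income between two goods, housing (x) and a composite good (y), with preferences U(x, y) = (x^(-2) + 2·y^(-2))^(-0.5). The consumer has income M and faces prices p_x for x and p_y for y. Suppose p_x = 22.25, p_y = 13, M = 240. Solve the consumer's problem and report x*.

With the ratio pinned down, the budget gives x* = M/(p_x + p_y·(y/x)) and y* = (y/x)·x*.
Numerically y/x = 1.507089, so x* = 240/(22.25 + 13·1.507089) = 5.7358.

x* = 5.7358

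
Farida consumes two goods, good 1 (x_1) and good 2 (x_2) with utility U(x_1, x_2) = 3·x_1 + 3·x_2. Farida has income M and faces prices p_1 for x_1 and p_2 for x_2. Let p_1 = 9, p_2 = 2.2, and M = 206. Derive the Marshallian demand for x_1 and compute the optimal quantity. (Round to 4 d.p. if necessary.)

x_1* = 0

Numerically: x_1* = 0, x_2* = 93.6364.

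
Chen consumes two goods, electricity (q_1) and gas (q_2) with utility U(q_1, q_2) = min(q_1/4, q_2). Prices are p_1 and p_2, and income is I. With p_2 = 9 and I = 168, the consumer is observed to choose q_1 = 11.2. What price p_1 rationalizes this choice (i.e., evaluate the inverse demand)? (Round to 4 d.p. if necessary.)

p_1 = 12.75

With perfect complements, no substitution: consume in ratio q_1:q_2 = 4:1.
Budget: p_1·q_1 + p_2·(1/4)·q_1 = I, so (4·p_1 + p_2)·q_1 = 4·I.
Demand: q_1*(p_1,p_2,I) = 4·I/(4·p_1 + p_2), q_2* = I/(4·p_1 + p_2).
Set q_1* = 11.2 in the demand function and solve for p_1: p_1 = 12.75.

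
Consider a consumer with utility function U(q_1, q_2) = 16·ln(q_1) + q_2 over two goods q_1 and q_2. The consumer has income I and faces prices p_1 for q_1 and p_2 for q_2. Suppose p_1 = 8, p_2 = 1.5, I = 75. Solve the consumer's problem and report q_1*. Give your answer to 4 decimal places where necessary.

q_1* = 3

Set MRS = p_1/p_2: (16/q_1)/1 = p_1/p_2.
So q_1*(p_1,p_2) = 16·p_2/p_1, independent of income; and q_2* = (I − 16·p_2)/p_2.
At the given prices: q_1* = 16·1.5/8 = 3.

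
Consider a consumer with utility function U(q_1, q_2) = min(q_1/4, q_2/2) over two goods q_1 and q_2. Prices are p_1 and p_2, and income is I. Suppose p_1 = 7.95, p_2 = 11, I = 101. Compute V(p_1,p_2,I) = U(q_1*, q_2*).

V = 1.8773

With perfect complements, no substitution: consume in ratio q_1:q_2 = 4:2.
Budget: p_1·q_1 + p_2·(1/2)·q_1 = I, so (4·p_1 + 2·p_2)·q_1 = 4·I.
Demand: q_1*(p_1,p_2,I) = 4·I/(4·p_1 + 2·p_2), q_2* = 2·I/(4·p_1 + 2·p_2).
Here 4·7.95 + 2·11 = 53.8, giving q_1* = 7.5093 and q_2* = 3.7546.
Utility at the optimum: U(7.5093, 3.7546) = 1.8773.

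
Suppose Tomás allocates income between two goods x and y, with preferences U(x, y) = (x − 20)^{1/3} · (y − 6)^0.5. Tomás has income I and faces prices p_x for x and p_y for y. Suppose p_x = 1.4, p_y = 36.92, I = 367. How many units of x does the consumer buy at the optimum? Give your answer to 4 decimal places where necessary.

x* = 53.5657

Let x' = x−20, y' = y−6. MRS = (2/3)·y'/x' = p_x/p_y.
Substituting into the budget: x* = 20 + 0.4·(I − 20·p_x − 6·p_y)/p_x, and y* = 6 + 0.6·(…)/p_y.
Discretionary income = 367 − 20·1.4 − 6·36.92 = 117.48; x* = 20 + 0.4·117.48/1.4 = 53.5657.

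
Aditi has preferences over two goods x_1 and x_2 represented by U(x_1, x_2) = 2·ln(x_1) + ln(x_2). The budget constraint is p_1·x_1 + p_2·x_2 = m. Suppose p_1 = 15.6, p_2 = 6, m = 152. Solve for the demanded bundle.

The MRS is 2·x_2/x_1. Set MRS = p_1/p_2.
Rearranging, p_2·x_2 = (1/2)·p_1·x_1. Substituting into the budget gives p_1·x_1·(1 + (1/2)) = m.
Demand: x_1*(p_1,p_2,m) = 2/3·m/p_1 and x_2* = 1/3·m/p_2.
At p_1=15.6, p_2=6, m=152: x_1* = 2/3·152/15.6 = 6.4957, x_2* = 8.4444.

x_1* = 6.4957, x_2* = 8.4444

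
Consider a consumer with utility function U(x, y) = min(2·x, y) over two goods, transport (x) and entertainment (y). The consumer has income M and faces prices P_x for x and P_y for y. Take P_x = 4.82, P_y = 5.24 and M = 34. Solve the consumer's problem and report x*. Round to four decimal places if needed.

x* = 2.2222

Demand: x*(P_x,P_y,M) = M/(P_x + 2·P_y), y* = 2·M/(P_x + 2·P_y).
Here 4.82 + 2·5.24 = 15.3, giving x* = 2.2222.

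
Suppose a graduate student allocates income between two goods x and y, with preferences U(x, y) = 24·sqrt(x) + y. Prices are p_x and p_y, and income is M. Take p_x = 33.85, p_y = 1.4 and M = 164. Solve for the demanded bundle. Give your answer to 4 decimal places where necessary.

MU_x = 12/√x, MU_y = 1. Tangency: 12/√x = p_x/p_y.
Solve: √x = 12·p_y/p_x, so x*(p_x,p_y) = (12·p_y/p_x)², and y* = (M − p_x·x*)/p_y.
Plugging in: x* = (12·1.4/33.85)² = 0.2463, y* = 111.1872.

x* = 0.2463, y* = 111.1872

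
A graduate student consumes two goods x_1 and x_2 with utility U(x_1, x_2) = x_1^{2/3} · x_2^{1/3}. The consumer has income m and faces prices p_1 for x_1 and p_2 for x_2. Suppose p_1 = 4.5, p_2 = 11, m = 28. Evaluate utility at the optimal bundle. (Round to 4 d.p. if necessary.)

Tangency: MRS = 2·x_2/x_1 = p_1/p_2.
Rearranging, p_2·x_2 = (1/2)·p_1·x_1. Substituting into the budget gives p_1·x_1·(1 + (1/2)) = m.
Demand: x_1*(p_1,p_2,m) = 2/3·m/p_1 and x_2* = 1/3·m/p_2.
At p_1=4.5, p_2=11, m=28: x_1* = 2/3·28/4.5 = 4.1481, x_2* = 0.8485.
Utility at the optimum: U(4.1481, 0.8485) = 2.4441.

V = 2.4441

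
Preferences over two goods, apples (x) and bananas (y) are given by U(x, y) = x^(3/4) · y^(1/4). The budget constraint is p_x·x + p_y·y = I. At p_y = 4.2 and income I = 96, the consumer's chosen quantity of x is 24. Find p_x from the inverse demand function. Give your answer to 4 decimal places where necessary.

p_x = 3

The MRS is 3·y/x. Set MRS = p_x/p_y.
Rearranging, p_y·y = (1/3)·p_x·x. Substituting into the budget gives p_x·x·(1 + (1/3)) = I.
Demand: x*(p_x,p_y,I) = 0.75·I/p_x and y* = 0.25·I/p_y.
Set x* = 24 in the demand function and solve for p_x: p_x = 3.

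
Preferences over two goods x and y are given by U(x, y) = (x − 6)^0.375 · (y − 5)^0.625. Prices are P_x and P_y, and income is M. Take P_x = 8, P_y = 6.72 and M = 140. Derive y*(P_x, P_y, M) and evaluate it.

MRS = (3/5)·(y−5)/(x−6). Tangency with P_x/P_y gives y−5 = (5/3)·(P_x/P_y)·(x−6).
Substituting into the budget: x* = 6 + 0.375·(M − 6·P_x − 5·P_y)/P_x, and y* = 5 + 0.625·(…)/P_y.
Discretionary income = 140 − 6·8 − 5·6.72 = 58.4; y* = 5 + 0.625·58.4/6.72 = 10.4315.

y* = 10.4315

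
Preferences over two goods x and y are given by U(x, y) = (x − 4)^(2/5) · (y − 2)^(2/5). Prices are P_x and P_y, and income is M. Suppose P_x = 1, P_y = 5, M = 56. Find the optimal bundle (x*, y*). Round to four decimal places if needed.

Discretionary income = 56 − 4·1 − 2·5 = 42; x* = 4 + 0.5·42/1 = 25; y* = 2 + 0.5·42/5 = 6.2.

x* = 25, y* = 6.2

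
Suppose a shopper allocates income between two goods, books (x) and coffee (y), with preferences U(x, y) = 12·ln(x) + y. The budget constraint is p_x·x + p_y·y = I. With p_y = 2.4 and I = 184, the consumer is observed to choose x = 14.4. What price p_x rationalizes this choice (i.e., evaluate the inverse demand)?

Set MRS = p_x/p_y: (12/x)/1 = p_x/p_y.
So x*(p_x,p_y) = 12·p_y/p_x, independent of income; and y* = (I − 12·p_y)/p_y.
Set x* = 14.4 in the demand function and solve for p_x: p_x = 2.

p_x = 2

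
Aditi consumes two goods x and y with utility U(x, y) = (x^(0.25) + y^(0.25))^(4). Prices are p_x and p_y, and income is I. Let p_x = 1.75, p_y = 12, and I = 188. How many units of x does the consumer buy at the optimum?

MRS = MU_x/MU_y = (y/x)^(0.75). Set equal to p_x/p_y.
Solve for the ratio: y/x = [p_x/p_y]^(4/3).
With the ratio pinned down, the budget gives x* = I/(p_x + p_y·(y/x)) and y* = (y/x)·x*.
Numerically y/x = 0.076761, so x* = 188/(1.75 + 12·0.076761) = 70.382.

x* = 70.382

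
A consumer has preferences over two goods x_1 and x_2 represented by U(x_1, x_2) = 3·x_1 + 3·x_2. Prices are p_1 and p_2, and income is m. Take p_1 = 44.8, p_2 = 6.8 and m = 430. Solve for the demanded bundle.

x_2 gives more utility per dollar, so spend all income on x_2: x_2* = m/p_2, x_1* = 0.
Numerically: x_1* = 0, x_2* = 63.2353.

x_1* = 0, x_2* = 63.2353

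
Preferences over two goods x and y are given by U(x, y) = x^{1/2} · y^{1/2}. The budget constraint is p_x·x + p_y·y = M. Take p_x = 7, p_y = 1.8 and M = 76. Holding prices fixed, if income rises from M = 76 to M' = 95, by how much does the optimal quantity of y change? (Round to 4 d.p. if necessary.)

MU_x/MU_y = (0.5·y)/(0.5·x); tangency sets this equal to p_x/p_y.
Rearranging, p_y·y = p_x·x. Substituting into the budget gives p_x·x·(1 + 1) = M.
Demand: x*(p_x,p_y,M) = 0.5·M/p_x and y* = 0.5·M/p_y.
At p_x=7, p_y=1.8, M=76: y* = 0.5·76/1.8 = 21.1111.
At M' = 95: y* = 26.3889. Change: 26.3889 − 21.1111 = 5.2778.

Δy* = 5.2778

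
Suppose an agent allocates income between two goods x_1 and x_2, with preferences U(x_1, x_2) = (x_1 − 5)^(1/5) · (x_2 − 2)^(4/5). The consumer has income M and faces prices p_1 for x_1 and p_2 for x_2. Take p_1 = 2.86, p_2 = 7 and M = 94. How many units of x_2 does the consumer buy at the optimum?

This is Cobb-Douglas in (x_1−5, x_2−2): tangency gives 0.2·p_2·(x_2−2) = 0.8·p_1·(x_1−5).
Substituting into the budget: x_1* = 5 + 0.2·(M − 5·p_1 − 2·p_2)/p_1, and x_2* = 2 + 0.8·(…)/p_2.
Discretionary income = 94 − 5·2.86 − 2·7 = 65.7; x_2* = 2 + 0.8·65.7/7 = 9.5086.

x_2* = 9.5086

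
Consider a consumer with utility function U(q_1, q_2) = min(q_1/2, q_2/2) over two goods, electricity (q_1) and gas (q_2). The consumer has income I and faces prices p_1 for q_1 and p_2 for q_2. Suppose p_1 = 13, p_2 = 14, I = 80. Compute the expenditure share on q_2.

share on q_2 = 0.5185

Leontief preferences: the optimum is at the kink where q_1/2 = q_2/2, i.e. q_2 = q_1.
Budget: p_1·q_1 + p_2·q_1 = I, so (2·p_1 + 2·p_2)·q_1 = 2·I.
Demand: q_1*(p_1,p_2,I) = 2·I/(2·p_1 + 2·p_2), q_2* = 2·I/(2·p_1 + 2·p_2).
Here 2·13 + 2·14 = 54, giving q_1* = 2.963 and q_2* = 2.963.
Expenditure on q_2: 14·2.963 = 41.4815; share = 0.5185.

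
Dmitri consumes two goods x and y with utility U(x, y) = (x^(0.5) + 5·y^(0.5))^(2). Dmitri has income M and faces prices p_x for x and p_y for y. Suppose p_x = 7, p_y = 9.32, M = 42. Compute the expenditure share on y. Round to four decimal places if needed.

share on y = 0.9494

Substitute y = (y/x)·x into the budget: x* = M/(p_x + p_y·(y/x)).
Numerically y/x = 14.102765, so x* = 42/(7 + 9.32·14.102765) = 0.3034 and y* = 14.102765·0.3034 = 4.2786.
Expenditure on y: 9.32·4.2786 = 39.8763; share = 0.9494.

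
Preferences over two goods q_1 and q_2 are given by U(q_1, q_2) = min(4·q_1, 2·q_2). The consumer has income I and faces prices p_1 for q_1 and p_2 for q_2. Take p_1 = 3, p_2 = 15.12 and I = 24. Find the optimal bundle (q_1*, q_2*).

q_1* = 0.722, q_2* = 1.444

Leontief preferences: the optimum is at the kink where q_1/2 = q_2/4, i.e. q_2 = 2·q_1.
Budget: p_1·q_1 + p_2·2·q_1 = I, so (2·p_1 + 4·p_2)·q_1 = 2·I.
Demand: q_1*(p_1,p_2,I) = 2·I/(2·p_1 + 4·p_2), q_2* = 4·I/(2·p_1 + 4·p_2).
Here 2·3 + 4·15.12 = 66.48, giving q_1* = 0.722 and q_2* = 1.444.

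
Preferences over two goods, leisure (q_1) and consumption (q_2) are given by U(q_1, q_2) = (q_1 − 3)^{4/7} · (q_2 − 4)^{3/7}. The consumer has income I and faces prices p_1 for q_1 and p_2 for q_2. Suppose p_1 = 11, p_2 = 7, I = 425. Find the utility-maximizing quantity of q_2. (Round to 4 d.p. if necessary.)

q_2* = 26.2857

MRS = (4/3)·(q_2−4)/(q_1−3). Tangency with p_1/p_2 gives q_2−4 = (3/4)·(p_1/p_2)·(q_1−3).
After buying the subsistence bundle (3, 4), a share 4/7 of the remaining income goes to q_1: q_1* = 3 + 4/7·(I − 3p_1 − 4p_2)/p_1.
Discretionary income = 425 − 3·11 − 4·7 = 364; q_2* = 4 + 3/7·364/7 = 26.2857.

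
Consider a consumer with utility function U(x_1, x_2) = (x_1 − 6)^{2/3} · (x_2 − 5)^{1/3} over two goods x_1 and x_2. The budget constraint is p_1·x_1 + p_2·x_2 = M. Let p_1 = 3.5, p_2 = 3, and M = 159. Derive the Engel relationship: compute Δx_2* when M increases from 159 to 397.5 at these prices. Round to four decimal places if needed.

This is Cobb-Douglas in (x_1−6, x_2−5): tangency gives 2/3·p_2·(x_2−5) = 1/3·p_1·(x_1−6).
After buying the subsistence bundle (6, 5), a share 2/3 of the remaining income goes to x_1: x_1* = 6 + 2/3·(M − 6p_1 − 5p_2)/p_1.
Discretionary income = 159 − 6·3.5 − 5·3 = 123; x_2* = 5 + 1/3·123/3 = 18.6667.
At M' = 397.5: x_2* = 45.1667. Change: 45.1667 − 18.6667 = 26.5.

Δx_2* = 26.5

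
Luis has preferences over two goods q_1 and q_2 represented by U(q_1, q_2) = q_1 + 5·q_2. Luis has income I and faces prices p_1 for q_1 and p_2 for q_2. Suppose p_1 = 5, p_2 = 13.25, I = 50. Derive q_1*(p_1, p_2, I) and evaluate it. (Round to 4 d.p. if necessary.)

Linear utility — the consumer picks whichever good has higher MU/price: 1/5 = 0.2 vs 5/13.25 = 0.3774.
q_2 gives more utility per dollar, so spend all income on q_2: q_2* = I/p_2, q_1* = 0.
Numerically: q_1* = 0, q_2* = 3.7736.

q_1* = 0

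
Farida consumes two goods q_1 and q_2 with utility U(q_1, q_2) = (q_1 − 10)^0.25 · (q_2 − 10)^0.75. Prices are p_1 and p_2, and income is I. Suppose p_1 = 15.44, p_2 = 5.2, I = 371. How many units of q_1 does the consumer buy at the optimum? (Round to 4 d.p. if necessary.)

q_1* = 12.6652

Let q_1' = q_1−10, q_2' = q_2−10. MRS = (1/3)·q_2'/q_1' = p_1/p_2.
Substituting into the budget: q_1* = 10 + 0.25·(I − 10·p_1 − 10·p_2)/p_1, and q_2* = 10 + 0.75·(…)/p_2.
Discretionary income = 371 − 10·15.44 − 10·5.2 = 164.6; q_1* = 10 + 0.25·164.6/15.44 = 12.6652.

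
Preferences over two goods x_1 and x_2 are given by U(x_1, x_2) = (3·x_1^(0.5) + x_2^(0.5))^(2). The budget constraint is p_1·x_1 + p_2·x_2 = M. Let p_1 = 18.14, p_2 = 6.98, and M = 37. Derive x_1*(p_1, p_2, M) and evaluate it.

MRS = MU_x_1/MU_x_2 = 3·(x_2/x_1)^(0.5). Set equal to p_1/p_2.
Solve for the ratio: x_2/x_1 = [(1/3)·p_1/p_2]^(2).
Substitute x_2 = (x_2/x_1)·x_1 into the budget: x_1* = M/(p_1 + p_2·(x_2/x_1)).
Numerically x_2/x_1 = 0.750449, so x_1* = 37/(18.14 + 6.98·0.750449) = 1.5827.

x_1* = 1.5827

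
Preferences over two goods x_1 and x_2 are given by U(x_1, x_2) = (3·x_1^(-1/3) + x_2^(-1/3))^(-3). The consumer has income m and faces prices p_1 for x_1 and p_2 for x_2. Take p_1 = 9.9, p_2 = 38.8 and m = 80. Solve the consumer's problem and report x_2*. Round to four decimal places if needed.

x_2* = 0.7869

MRS = MU_x_1/MU_x_2 = 3·(x_2/x_1)^(4/3). Set equal to p_1/p_2.
Hence x_2/x_1 = ((1/3)·p_1/p_2)^(1/(4/3)), i.e. raised to the 0.75 power.
Substitute x_2 = (x_2/x_1)·x_1 into the budget: x_1* = m/(p_1 + p_2·(x_2/x_1)).
Numerically x_2/x_1 = 0.157493, so x_1* = 80/(9.9 + 38.8·0.157493) = 4.9966 and x_2* = 0.157493·4.9966 = 0.7869.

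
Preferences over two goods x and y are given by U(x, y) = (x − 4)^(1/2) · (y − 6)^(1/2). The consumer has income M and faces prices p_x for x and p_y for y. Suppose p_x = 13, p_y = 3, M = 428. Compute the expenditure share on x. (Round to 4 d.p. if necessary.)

After buying the subsistence bundle (4, 6), a share 0.5 of the remaining income goes to x: x* = 4 + 0.5·(M − 4p_x − 6p_y)/p_x.
Discretionary income = 428 − 4·13 − 6·3 = 358; x* = 4 + 0.5·358/13 = 17.7692; y* = 6 + 0.5·358/3 = 65.6667.
Expenditure on x: 13·17.7692 = 231; share = 0.5397.

share on x = 0.5397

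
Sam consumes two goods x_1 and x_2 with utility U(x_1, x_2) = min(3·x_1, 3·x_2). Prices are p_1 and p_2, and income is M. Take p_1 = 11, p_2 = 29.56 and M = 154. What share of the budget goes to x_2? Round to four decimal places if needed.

With perfect complements, no substitution: consume in ratio x_1:x_2 = 3:3.
Budget: p_1·x_1 + p_2·x_1 = M, so (3·p_1 + 3·p_2)·x_1 = 3·M.
Demand: x_1*(p_1,p_2,M) = 3·M/(3·p_1 + 3·p_2), x_2* = 3·M/(3·p_1 + 3·p_2).
Here 3·11 + 3·29.56 = 121.68, giving x_1* = 3.7968 and x_2* = 3.7968.
Expenditure on x_2: 29.56·3.7968 = 112.2347; share = 0.7288.

share on x_2 = 0.7288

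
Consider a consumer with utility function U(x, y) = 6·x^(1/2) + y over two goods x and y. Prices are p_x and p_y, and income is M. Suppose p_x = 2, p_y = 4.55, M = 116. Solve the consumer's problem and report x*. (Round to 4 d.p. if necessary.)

x* = 46.5806

Utility is quasi-linear in y; the FOC for x is 3/√x = p_x/p_y.
Solve: √x = 3·p_y/p_x, so x*(p_x,p_y) = (3·p_y/p_x)², and y* = (M − p_x·x*)/p_y.
Plugging in: x* = (3·4.55/2)² = 46.5806.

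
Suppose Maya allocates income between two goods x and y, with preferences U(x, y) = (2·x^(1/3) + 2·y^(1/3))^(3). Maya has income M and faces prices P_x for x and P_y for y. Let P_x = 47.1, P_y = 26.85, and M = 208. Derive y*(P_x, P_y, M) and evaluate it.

MRS = MU_x/MU_y = (y/x)^(2/3). Set equal to P_x/P_y.
Solve for the ratio: y/x = [P_x/P_y]^(1.5).
With the ratio pinned down, the budget gives x* = M/(P_x + P_y·(y/x)) and y* = (y/x)·x*.
Numerically y/x = 2.323352, so x* = 208/(47.1 + 26.85·2.323352) = 1.8999 and y* = 2.323352·1.8999 = 4.414.

y* = 4.414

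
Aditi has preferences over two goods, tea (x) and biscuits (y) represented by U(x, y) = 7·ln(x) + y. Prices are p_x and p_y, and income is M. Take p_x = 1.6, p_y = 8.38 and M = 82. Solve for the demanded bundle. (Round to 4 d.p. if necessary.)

x* = 36.6625, y* = 2.7852

Set MRS = p_x/p_y: (7/x)/1 = p_x/p_y.
So x*(p_x,p_y) = 7·p_y/p_x, independent of income; and y* = (M − 7·p_y)/p_y.
At the given prices: x* = 7·8.38/1.6 = 36.6625, and y* = 2.7852.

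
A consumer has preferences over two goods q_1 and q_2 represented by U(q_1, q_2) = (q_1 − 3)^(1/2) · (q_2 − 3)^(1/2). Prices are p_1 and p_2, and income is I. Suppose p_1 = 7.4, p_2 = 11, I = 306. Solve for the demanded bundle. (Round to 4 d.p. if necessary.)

q_1* = 19.9459, q_2* = 14.4

After buying the subsistence bundle (3, 3), a share 0.5 of the remaining income goes to q_1: q_1* = 3 + 0.5·(I − 3p_1 − 3p_2)/p_1.
Discretionary income = 306 − 3·7.4 − 3·11 = 250.8; q_1* = 3 + 0.5·250.8/7.4 = 19.9459; q_2* = 3 + 0.5·250.8/11 = 14.4.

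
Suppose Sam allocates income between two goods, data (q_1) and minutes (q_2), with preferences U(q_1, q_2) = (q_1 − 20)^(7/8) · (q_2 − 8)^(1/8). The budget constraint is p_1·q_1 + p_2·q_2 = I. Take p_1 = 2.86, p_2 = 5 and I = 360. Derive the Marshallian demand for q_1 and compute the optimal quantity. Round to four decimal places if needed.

q_1* = 100.4021

After buying the subsistence bundle (20, 8), a share 0.875 of the remaining income goes to q_1: q_1* = 20 + 0.875·(I − 20p_1 − 8p_2)/p_1.
Discretionary income = 360 − 20·2.86 − 8·5 = 262.8; q_1* = 20 + 0.875·262.8/2.86 = 100.4021.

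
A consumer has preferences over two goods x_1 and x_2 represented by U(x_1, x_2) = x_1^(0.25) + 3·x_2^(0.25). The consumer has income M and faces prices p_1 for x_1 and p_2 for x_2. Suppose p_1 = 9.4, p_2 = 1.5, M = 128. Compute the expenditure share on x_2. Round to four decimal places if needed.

MU_x_1 ∝ x_1^(-0.75), MU_x_2 ∝ 3·x_2^(-0.75), so MRS = (1/3)·(x_2/x_1)^(0.75) = p_1/p_2.
Solve for the ratio: x_2/x_1 = [3·p_1/p_2]^(4/3).
With the ratio pinned down, the budget gives x_1* = M/(p_1 + p_2·(x_2/x_1)) and x_2* = (x_2/x_1)·x_1*.
Numerically x_2/x_1 = 49.989309, so x_1* = 128/(9.4 + 1.5·49.989309) = 1.5169 and x_2* = 49.989309·1.5169 = 75.8276.
Expenditure on x_2: 1.5·75.8276 = 113.7414; share = 0.8886.

share on x_2 = 0.8886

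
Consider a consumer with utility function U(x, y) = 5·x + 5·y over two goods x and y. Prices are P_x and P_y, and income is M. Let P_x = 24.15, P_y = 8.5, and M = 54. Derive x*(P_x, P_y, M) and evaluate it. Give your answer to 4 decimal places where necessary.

x* = 0

Linear utility — the consumer picks whichever good has higher MU/price: 5/24.15 = 0.207 vs 5/8.5 = 0.5882.
y gives more utility per dollar, so spend all income on y: y* = M/P_y, x* = 0.
Numerically: x* = 0, y* = 6.3529.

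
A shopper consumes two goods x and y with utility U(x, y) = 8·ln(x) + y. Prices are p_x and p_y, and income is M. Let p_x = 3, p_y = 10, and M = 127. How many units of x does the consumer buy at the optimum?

MU_x = 8/x, MU_y = 1. Tangency: 8/x = p_x/p_y.
So x*(p_x,p_y) = 8·p_y/p_x, independent of income; and y* = (M − 8·p_y)/p_y.
At the given prices: x* = 8·10/3 = 26.6667.

x* = 26.6667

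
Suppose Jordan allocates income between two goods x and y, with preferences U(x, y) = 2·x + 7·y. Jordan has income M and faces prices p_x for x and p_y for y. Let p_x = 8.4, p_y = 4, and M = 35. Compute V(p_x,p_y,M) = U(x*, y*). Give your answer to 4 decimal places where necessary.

V = 61.25

Linear utility — the consumer picks whichever good has higher MU/price: 2/8.4 = 0.2381 vs 7/4 = 1.75.
y gives more utility per dollar, so spend all income on y: y* = M/p_y, x* = 0.
Numerically: x* = 0, y* = 8.75.
Utility at the optimum: U(0, 8.75) = 61.25.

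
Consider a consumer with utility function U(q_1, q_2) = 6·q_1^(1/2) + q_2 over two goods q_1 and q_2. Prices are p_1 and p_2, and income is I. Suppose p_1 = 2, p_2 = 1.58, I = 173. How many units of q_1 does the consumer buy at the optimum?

MU_q_1 = 3/√q_1, MU_q_2 = 1. Tangency: 3/√q_1 = p_1/p_2.
Thus q_1* = (3·p_2/p_1)² — independent of I — with the rest of income spent on q_2.
Plugging in: q_1* = (3·1.58/2)² = 5.6169.

q_1* = 5.6169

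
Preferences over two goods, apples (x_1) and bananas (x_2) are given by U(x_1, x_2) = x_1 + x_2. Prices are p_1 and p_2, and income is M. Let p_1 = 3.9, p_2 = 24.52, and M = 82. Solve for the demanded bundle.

x_1* = 21.0256, x_2* = 0

Linear utility — the consumer picks whichever good has higher MU/price: 1/3.9 = 0.2564 vs 1/24.52 = 0.0408.
x_1 gives more utility per dollar, so spend all income on x_1: x_1* = M/p_1, x_2* = 0.
Numerically: x_1* = 21.0256, x_2* = 0.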